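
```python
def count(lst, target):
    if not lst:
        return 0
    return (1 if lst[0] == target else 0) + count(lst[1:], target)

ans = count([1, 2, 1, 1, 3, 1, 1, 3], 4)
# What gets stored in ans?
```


count([1, 2, 1, 1, 3, 1, 1, 3], 4)
lst[0]=1 != 4: 0 + count([2, 1, 1, 3, 1, 1, 3], 4)
lst[0]=2 != 4: 0 + count([1, 1, 3, 1, 1, 3], 4)
lst[0]=1 != 4: 0 + count([1, 3, 1, 1, 3], 4)
lst[0]=1 != 4: 0 + count([3, 1, 1, 3], 4)
lst[0]=3 != 4: 0 + count([1, 1, 3], 4)
lst[0]=1 != 4: 0 + count([1, 3], 4)
lst[0]=1 != 4: 0 + count([3], 4)
lst[0]=3 != 4: 0 + count([], 4)
= 0


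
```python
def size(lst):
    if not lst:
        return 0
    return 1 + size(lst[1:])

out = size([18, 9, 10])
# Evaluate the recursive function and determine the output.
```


size([18, 9, 10])
= 1 + size([9, 10])
= 1 + 1 + size([10])
= 1 + 1 + 1 + size([])
= 1 + 1 + 1 + 0
= 3


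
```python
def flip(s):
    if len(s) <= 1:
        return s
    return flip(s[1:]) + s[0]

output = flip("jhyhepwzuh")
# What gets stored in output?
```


flip("jhyhepwzuh")
= flip("hyhepwzuh") + "j"
= flip("yhepwzuh") + "h" + "j"
= flip("hepwzuh") + "y" + "h" + "j"
= flip("epwzuh") + "h" + "y" + "h" + "j"
= flip("pwzuh") + "e" + "h" + "y" + "h" + "j"
= flip("wzuh") + "p" + "e" + "h" + "y" + "h" + "j"
= flip("zuh") + "w" + "p" + "e" + "h" + "y" + "h" + "j"
= flip("uh") + "z" + "w" + "p" + "e" + "h" + "y" + "h" + "j"
= flip("h") + "u" + "z" + "w" + "p" + "e" + "h" + "y" + "h" + "j"
= "h" + "u" + "z" + "w" + "p" + "e" + "h" + "y" + "h" + "j"
= "huzwpehyhj"


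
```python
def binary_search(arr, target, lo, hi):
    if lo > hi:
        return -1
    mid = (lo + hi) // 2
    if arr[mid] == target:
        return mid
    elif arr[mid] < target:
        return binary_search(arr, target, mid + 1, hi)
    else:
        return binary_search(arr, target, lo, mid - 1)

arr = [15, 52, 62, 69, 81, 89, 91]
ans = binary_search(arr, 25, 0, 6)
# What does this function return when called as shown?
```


binary_search(arr, 25, 0, 6)
lo=0, hi=6, mid=3, arr[mid]=69
69 > 25, search left half
lo=0, hi=2, mid=1, arr[mid]=52
52 > 25, search left half
lo=0, hi=0, mid=0, arr[mid]=15
15 < 25, search right half
lo > hi, target not found, return -1
= -1


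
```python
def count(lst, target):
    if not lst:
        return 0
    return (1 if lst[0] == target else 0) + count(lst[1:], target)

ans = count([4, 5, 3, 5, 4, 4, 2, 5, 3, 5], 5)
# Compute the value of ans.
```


count([4, 5, 3, 5, 4, 4, 2, 5, 3, 5], 5)
lst[0]=4 != 5: 0 + count([5, 3, 5, 4, 4, 2, 5, 3, 5], 5)
lst[0]=5 == 5: 1 + count([3, 5, 4, 4, 2, 5, 3, 5], 5)
lst[0]=3 != 5: 0 + count([5, 4, 4, 2, 5, 3, 5], 5)
lst[0]=5 == 5: 1 + count([4, 4, 2, 5, 3, 5], 5)
lst[0]=4 != 5: 0 + count([4, 2, 5, 3, 5], 5)
lst[0]=4 != 5: 0 + count([2, 5, 3, 5], 5)
lst[0]=2 != 5: 0 + count([5, 3, 5], 5)
lst[0]=5 == 5: 1 + count([3, 5], 5)
lst[0]=3 != 5: 0 + count([5], 5)
lst[0]=5 == 5: 1 + count([], 5)
= 4


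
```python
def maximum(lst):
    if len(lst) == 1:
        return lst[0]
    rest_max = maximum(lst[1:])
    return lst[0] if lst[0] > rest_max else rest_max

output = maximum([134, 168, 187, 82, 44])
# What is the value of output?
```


maximum([134, 168, 187, 82, 44])
= compare 134 with maximum([168, 187, 82, 44])
= compare 168 with maximum([187, 82, 44])
= compare 187 with maximum([82, 44])
= compare 82 with maximum([44])
Base: maximum([44]) = 44
compare 82 with 44: max = 82
compare 187 with 82: max = 187
compare 168 with 187: max = 187
compare 134 with 187: max = 187
= 187


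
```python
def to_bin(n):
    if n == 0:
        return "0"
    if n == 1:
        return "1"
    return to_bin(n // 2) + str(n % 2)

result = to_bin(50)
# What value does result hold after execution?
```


to_bin(50)
= to_bin(25) + "0"
= to_bin(12) + "1" + "0"
= to_bin(6) + "0" + "1" + "0"
= to_bin(3) + "0" + "0" + "1" + "0"
= to_bin(1) + "1" + "0" + "0" + "1" + "0"
= "1" + "1" + "0" + "0" + "1" + "0"
= "110010"


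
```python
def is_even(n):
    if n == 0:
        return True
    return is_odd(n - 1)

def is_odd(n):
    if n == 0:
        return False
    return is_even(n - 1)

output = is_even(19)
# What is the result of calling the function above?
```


is_even(19)
= is_odd(18)
= is_even(17)
= is_odd(16)
= is_even(15)
= is_odd(14)
= is_even(13)
= is_odd(12)
= is_even(11)
= is_odd(10)
= is_even(9)
= is_odd(8)
= is_even(7)
= is_odd(6)
= is_even(5)
= is_odd(4)
= is_even(3)
= is_odd(2)
= is_even(1)
= is_odd(0)
n == 0: return False
= False


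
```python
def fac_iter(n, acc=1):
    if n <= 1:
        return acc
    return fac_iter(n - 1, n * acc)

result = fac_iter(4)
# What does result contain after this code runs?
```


fac_iter(4, 1)
= fac_iter(3, 4 * 1) = fac_iter(3, 4)
= fac_iter(2, 3 * 4) = fac_iter(2, 12)
= fac_iter(1, 2 * 12) = fac_iter(1, 24)
n <= 1, return acc = 24


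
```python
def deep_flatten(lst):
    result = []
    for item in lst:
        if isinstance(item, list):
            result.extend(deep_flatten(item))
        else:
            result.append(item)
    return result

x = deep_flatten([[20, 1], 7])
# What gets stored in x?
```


deep_flatten([[20, 1], 7])
Processing each element:
  [20, 1] is a list -> deep_flatten recursively -> [20, 1]
  7 is not a list -> append 7
= [20, 1, 7]


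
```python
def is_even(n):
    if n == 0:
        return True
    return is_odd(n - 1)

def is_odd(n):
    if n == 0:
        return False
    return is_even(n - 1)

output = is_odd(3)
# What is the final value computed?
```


is_odd(3)
= is_even(2)
= is_odd(1)
= is_even(0)
n == 0: return True
= True


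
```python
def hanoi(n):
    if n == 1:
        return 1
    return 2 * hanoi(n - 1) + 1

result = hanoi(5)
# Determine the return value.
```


hanoi(5)
= 2 * hanoi(4) + 1
= 2 * (2 * hanoi(3) + 1) + 1
= 2 * (2 * (2 * hanoi(2) + 1) + 1) + 1
= 2 * (2 * (2 * (2 * hanoi(1) + 1) + 1) + 1) + 1
Now compute bottom-up:
hanoi(1) = 1
hanoi(2) = 2 * 1 + 1 = 3
hanoi(3) = 2 * 3 + 1 = 7
hanoi(4) = 2 * 7 + 1 = 15
hanoi(5) = 2 * 15 + 1 = 31
= 31


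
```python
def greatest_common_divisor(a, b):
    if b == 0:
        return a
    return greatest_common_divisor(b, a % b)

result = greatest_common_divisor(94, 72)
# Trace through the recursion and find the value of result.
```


greatest_common_divisor(94, 72)
= greatest_common_divisor(72, 94 % 72) = greatest_common_divisor(72, 22)
= greatest_common_divisor(22, 72 % 22) = greatest_common_divisor(22, 6)
= greatest_common_divisor(6, 22 % 6) = greatest_common_divisor(6, 4)
= greatest_common_divisor(4, 6 % 4) = greatest_common_divisor(4, 2)
= greatest_common_divisor(2, 4 % 2) = greatest_common_divisor(2, 0)
b == 0, return a = 2


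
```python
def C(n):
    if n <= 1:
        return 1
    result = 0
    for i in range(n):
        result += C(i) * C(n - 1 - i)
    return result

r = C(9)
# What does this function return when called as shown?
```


C(9)
= sum of C(i) * C(9-1-i) for i in 0..8
First compute sub-values bottom-up:
  C(0) = 1, C(1) = 1
  C(2) = 1*1 + 1*1 = 2
  C(3) = 1*2 + 1*1 + 2*1 = 5
  C(4) = 1*5 + 1*2 + 2*1 + 5*1 = 14
  C(5) = 1*14 + 1*5 + 2*2 + 5*1 + 14*1 = 42
  C(6) = 1*42 + 1*14 + 2*5 + 5*2 + 14*1 + 42*1 = 132
  C(7) = 1*132 + 1*42 + 2*14 + 5*5 + 14*2 + 42*1 + 132*1 = 429
  C(8) = 1*429 + 1*132 + 2*42 + 5*14 + 14*5 + 42*2 + 132*1 + 429*1 = 1430
Now C(9):
  C(0)*C(8) = 1*1430 = 1430
  C(1)*C(7) = 1*429 = 429
  C(2)*C(6) = 2*132 = 264
  C(3)*C(5) = 5*42 = 210
  C(4)*C(4) = 14*14 = 196
  C(5)*C(3) = 42*5 = 210
  C(6)*C(2) = 132*2 = 264
  C(7)*C(1) = 429*1 = 429
  C(8)*C(0) = 1430*1 = 1430
= 1430 + 429 + 264 + 210 + 196 + 210 + 264 + 429 + 1430
= 4862


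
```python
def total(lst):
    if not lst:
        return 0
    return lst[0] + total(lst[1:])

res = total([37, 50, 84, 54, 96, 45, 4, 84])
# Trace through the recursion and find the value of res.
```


total([37, 50, 84, 54, 96, 45, 4, 84])
= 37 + total([50, 84, 54, 96, 45, 4, 84])
= 37 + 50 + total([84, 54, 96, 45, 4, 84])
= 37 + 50 + 84 + total([54, 96, 45, 4, 84])
= 37 + 50 + 84 + 54 + total([96, 45, 4, 84])
= 37 + 50 + 84 + 54 + 96 + total([45, 4, 84])
= 37 + 50 + 84 + 54 + 96 + 45 + total([4, 84])
= 37 + 50 + 84 + 54 + 96 + 45 + 4 + total([84])
= 37 + 50 + 84 + 54 + 96 + 45 + 4 + 84 + total([])
= 37 + 50 + 84 + 54 + 96 + 45 + 4 + 84 + 0
= 454


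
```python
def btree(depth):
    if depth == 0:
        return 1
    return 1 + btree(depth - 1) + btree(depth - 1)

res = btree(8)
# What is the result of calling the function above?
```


btree(8)
= 1 + btree(7) + btree(7)
= 1 + 2 * btree(7)
btree(k) = 2^(k+1) - 1
btree(0) = 1
btree(1) = 3
btree(2) = 7
btree(3) = 15
btree(4) = 31
btree(8) = 2^9 - 1 = 511


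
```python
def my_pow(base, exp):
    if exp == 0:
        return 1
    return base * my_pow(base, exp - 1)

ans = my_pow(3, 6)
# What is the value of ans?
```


my_pow(3, 6)
= 3 * my_pow(3, 5)
= 3 * 3 * my_pow(3, 4)
= 3 * 3 * 3 * my_pow(3, 3)
= 3 * 3 * 3 * 3 * my_pow(3, 2)
= 3 * 3 * 3 * 3 * 3 * my_pow(3, 1)
= 3 * 3 * 3 * 3 * 3 * 3 * my_pow(3, 0)
= 3 * 3 * 3 * 3 * 3 * 3 * 1
= 729


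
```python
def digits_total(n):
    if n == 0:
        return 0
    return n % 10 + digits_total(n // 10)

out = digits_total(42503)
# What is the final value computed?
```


digits_total(42503)
= 3 + digits_total(4250)
= 3 + 0 + digits_total(425)
= 3 + 0 + 5 + digits_total(42)
= 3 + 0 + 5 + 2 + digits_total(4)
= 3 + 0 + 5 + 2 + 4 + digits_total(0)
= 3 + 0 + 5 + 2 + 4 + 0
= 14


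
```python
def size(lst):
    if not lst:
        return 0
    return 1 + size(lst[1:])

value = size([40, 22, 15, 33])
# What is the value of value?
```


size([40, 22, 15, 33])
= 1 + size([22, 15, 33])
= 1 + 1 + size([15, 33])
= 1 + 1 + 1 + size([33])
= 1 + 1 + 1 + 1 + size([])
= 1 + 1 + 1 + 1 + 0
= 4


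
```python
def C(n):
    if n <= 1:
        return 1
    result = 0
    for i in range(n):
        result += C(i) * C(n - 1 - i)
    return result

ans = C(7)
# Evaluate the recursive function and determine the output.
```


C(7)
= sum of C(i) * C(7-1-i) for i in 0..6
First compute sub-values bottom-up:
  C(0) = 1, C(1) = 1
  C(2) = 1*1 + 1*1 = 2
  C(3) = 1*2 + 1*1 + 2*1 = 5
  C(4) = 1*5 + 1*2 + 2*1 + 5*1 = 14
  C(5) = 1*14 + 1*5 + 2*2 + 5*1 + 14*1 = 42
  C(6) = 1*42 + 1*14 + 2*5 + 5*2 + 14*1 + 42*1 = 132
Now C(7):
  C(0)*C(6) = 1*132 = 132
  C(1)*C(5) = 1*42 = 42
  C(2)*C(4) = 2*14 = 28
  C(3)*C(3) = 5*5 = 25
  C(4)*C(2) = 14*2 = 28
  C(5)*C(1) = 42*1 = 42
  C(6)*C(0) = 132*1 = 132
= 132 + 42 + 28 + 25 + 28 + 42 + 132
= 429


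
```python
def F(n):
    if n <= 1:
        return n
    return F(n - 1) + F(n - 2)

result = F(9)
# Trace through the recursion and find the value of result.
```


F(9)
= F(8) + F(7)
= (F(7) + F(6)) + F(7)
Computing bottom-up: F(0)=0, F(1)=1, F(2)=1, F(3)=2, F(4)=3, F(5)=5, F(6)=8, F(7)=13, F(8)=21, F(9)=34
= 34


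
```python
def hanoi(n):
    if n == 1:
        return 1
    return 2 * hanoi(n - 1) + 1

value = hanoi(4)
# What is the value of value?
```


hanoi(4)
= 2 * hanoi(3) + 1
= 2 * (2 * hanoi(2) + 1) + 1
= 2 * (2 * (2 * hanoi(1) + 1) + 1) + 1
Now compute bottom-up:
hanoi(1) = 1
hanoi(2) = 2 * 1 + 1 = 3
hanoi(3) = 2 * 3 + 1 = 7
hanoi(4) = 2 * 7 + 1 = 15
= 15


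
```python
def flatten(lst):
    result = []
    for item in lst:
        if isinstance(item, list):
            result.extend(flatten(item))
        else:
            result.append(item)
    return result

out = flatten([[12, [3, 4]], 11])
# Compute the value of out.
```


flatten([[12, [3, 4]], 11])
Processing each element:
  [12, [3, 4]] is a list -> flatten recursively -> [12, 3, 4]
  11 is not a list -> append 11
= [12, 3, 4, 11]


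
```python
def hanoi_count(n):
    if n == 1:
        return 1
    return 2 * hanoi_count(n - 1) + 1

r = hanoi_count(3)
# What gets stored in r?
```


hanoi_count(3)
= 2 * hanoi_count(2) + 1
= 2 * (2 * hanoi_count(1) + 1) + 1
Now compute bottom-up:
hanoi_count(1) = 1
hanoi_count(2) = 2 * 1 + 1 = 3
hanoi_count(3) = 2 * 3 + 1 = 7
= 7


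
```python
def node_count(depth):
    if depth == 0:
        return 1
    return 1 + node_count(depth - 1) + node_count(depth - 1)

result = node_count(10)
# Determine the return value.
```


node_count(10)
= 1 + node_count(9) + node_count(9)
= 1 + 2 * node_count(9)
node_count(k) = 2^(k+1) - 1
node_count(0) = 1
node_count(1) = 3
node_count(2) = 7
node_count(3) = 15
node_count(4) = 31
node_count(10) = 2^11 - 1 = 2047


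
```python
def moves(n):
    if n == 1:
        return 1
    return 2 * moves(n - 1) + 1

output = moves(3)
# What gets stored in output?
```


moves(3)
= 2 * moves(2) + 1
= 2 * (2 * moves(1) + 1) + 1
Now compute bottom-up:
moves(1) = 1
moves(2) = 2 * 1 + 1 = 3
moves(3) = 2 * 3 + 1 = 7
= 7


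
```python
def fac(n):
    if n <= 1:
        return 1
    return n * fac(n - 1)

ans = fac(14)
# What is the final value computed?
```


fac(14)
= 14 * fac(13)
= 14 * 13 * fac(12)
= 14 * 13 * 12 * fac(11)
= 14 * 13 * 12 * 11 * fac(10)
= 14 * 13 * 12 * 11 * 10 * fac(9)
= 14 * 13 * 12 * 11 * 10 * 9 * fac(8)
= 14 * 13 * 12 * 11 * 10 * 9 * 8 * fac(7)
= 14 * 13 * 12 * 11 * 10 * 9 * 8 * 7 * fac(6)
= 14 * 13 * 12 * 11 * 10 * 9 * 8 * 7 * 6 * fac(5)
= 14 * 13 * 12 * 11 * 10 * 9 * 8 * 7 * 6 * 5 * fac(4)
= 14 * 13 * 12 * 11 * 10 * 9 * 8 * 7 * 6 * 5 * 4 * fac(3)
= 14 * 13 * 12 * 11 * 10 * 9 * 8 * 7 * 6 * 5 * 4 * 3 * fac(2)
= 14 * 13 * 12 * 11 * 10 * 9 * 8 * 7 * 6 * 5 * 4 * 3 * 2 * fac(1)
= 14 * 13 * 12 * 11 * 10 * 9 * 8 * 7 * 6 * 5 * 4 * 3 * 2 * 1
= 87178291200


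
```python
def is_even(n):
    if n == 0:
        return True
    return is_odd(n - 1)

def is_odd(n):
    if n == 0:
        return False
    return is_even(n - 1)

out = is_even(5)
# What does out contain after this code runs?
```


is_even(5)
= is_odd(4)
= is_even(3)
= is_odd(2)
= is_even(1)
= is_odd(0)
n == 0: return False
= False


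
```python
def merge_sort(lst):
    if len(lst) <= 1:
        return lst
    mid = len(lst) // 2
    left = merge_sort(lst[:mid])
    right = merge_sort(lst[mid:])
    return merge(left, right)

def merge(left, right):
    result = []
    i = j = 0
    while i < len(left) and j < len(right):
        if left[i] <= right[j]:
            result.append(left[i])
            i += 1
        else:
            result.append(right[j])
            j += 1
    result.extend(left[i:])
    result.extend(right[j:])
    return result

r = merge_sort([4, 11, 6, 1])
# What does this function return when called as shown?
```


merge_sort([4, 11, 6, 1])
Split into [4, 11] and [6, 1]
Left sorted: [4, 11]
Right sorted: [1, 6]
Merge [4, 11] and [1, 6]
= [1, 4, 6, 11]


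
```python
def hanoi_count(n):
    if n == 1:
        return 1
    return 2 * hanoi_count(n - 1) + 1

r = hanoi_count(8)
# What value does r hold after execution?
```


hanoi_count(8)
= 2 * hanoi_count(7) + 1
= 2 * (2 * hanoi_count(6) + 1) + 1
= 2 * (2 * (2 * hanoi_count(5) + 1) + 1) + 1
= 2 * (2 * (2 * (2 * hanoi_count(4) + 1) + 1) + 1) + 1
= 2 * (2 * (2 * (2 * (2 * hanoi_count(3) + 1) + 1) + 1) + 1) + 1
= 2 * (2 * (2 * (2 * (2 * (2 * hanoi_count(2) + 1) + 1) + 1) + 1) + 1) + 1
= 2 * (2 * (2 * (2 * (2 * (2 * (2 * hanoi_count(1) + 1) + 1) + 1) + 1) + 1) + 1) + 1
Now compute bottom-up:
hanoi_count(1) = 1
hanoi_count(2) = 2 * 1 + 1 = 3
hanoi_count(3) = 2 * 3 + 1 = 7
hanoi_count(4) = 2 * 7 + 1 = 15
hanoi_count(5) = 2 * 15 + 1 = 31
hanoi_count(6) = 2 * 31 + 1 = 63
hanoi_count(7) = 2 * 63 + 1 = 127
hanoi_count(8) = 2 * 127 + 1 = 255
= 255


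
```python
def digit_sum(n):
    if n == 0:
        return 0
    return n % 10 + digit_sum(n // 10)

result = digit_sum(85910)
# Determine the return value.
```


digit_sum(85910)
= 0 + digit_sum(8591)
= 0 + 1 + digit_sum(859)
= 0 + 1 + 9 + digit_sum(85)
= 0 + 1 + 9 + 5 + digit_sum(8)
= 0 + 1 + 9 + 5 + 8 + digit_sum(0)
= 0 + 1 + 9 + 5 + 8 + 0
= 23


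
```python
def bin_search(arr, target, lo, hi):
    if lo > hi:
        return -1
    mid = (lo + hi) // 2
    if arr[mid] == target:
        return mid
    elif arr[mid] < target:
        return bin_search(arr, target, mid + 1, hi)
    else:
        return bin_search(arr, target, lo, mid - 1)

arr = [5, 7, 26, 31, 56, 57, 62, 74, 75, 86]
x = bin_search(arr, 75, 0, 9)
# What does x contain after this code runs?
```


bin_search(arr, 75, 0, 9)
lo=0, hi=9, mid=4, arr[mid]=56
56 < 75, search right half
lo=5, hi=9, mid=7, arr[mid]=74
74 < 75, search right half
lo=8, hi=9, mid=8, arr[mid]=75
arr[8] == 75, found at index 8
= 8


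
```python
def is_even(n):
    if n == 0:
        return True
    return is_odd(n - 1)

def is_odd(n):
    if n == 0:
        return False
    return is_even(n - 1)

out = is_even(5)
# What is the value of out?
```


is_even(5)
= is_odd(4)
= is_even(3)
= is_odd(2)
= is_even(1)
= is_odd(0)
n == 0: return False
= False


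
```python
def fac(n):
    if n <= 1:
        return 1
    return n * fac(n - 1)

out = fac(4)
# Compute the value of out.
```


fac(4)
= 4 * fac(3)
= 4 * 3 * fac(2)
= 4 * 3 * 2 * fac(1)
= 4 * 3 * 2 * 1
= 24


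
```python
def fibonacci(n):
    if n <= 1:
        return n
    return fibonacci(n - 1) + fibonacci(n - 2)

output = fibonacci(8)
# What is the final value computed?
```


fibonacci(8)
= fibonacci(7) + fibonacci(6)
= (fibonacci(6) + fibonacci(5)) + fibonacci(6)
Computing bottom-up: fibonacci(0)=0, fibonacci(1)=1, fibonacci(2)=1, fibonacci(3)=2, fibonacci(4)=3, fibonacci(5)=5, fibonacci(6)=8, fibonacci(7)=13, fibonacci(8)=21
= 21


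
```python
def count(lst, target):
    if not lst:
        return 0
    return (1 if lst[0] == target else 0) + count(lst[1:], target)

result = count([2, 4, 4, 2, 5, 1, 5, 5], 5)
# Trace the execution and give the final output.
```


count([2, 4, 4, 2, 5, 1, 5, 5], 5)
lst[0]=2 != 5: 0 + count([4, 4, 2, 5, 1, 5, 5], 5)
lst[0]=4 != 5: 0 + count([4, 2, 5, 1, 5, 5], 5)
lst[0]=4 != 5: 0 + count([2, 5, 1, 5, 5], 5)
lst[0]=2 != 5: 0 + count([5, 1, 5, 5], 5)
lst[0]=5 == 5: 1 + count([1, 5, 5], 5)
lst[0]=1 != 5: 0 + count([5, 5], 5)
lst[0]=5 == 5: 1 + count([5], 5)
lst[0]=5 == 5: 1 + count([], 5)
= 3


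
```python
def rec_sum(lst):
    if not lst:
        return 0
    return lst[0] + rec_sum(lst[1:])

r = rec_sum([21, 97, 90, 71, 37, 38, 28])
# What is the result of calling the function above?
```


rec_sum([21, 97, 90, 71, 37, 38, 28])
= 21 + rec_sum([97, 90, 71, 37, 38, 28])
= 21 + 97 + rec_sum([90, 71, 37, 38, 28])
= 21 + 97 + 90 + rec_sum([71, 37, 38, 28])
= 21 + 97 + 90 + 71 + rec_sum([37, 38, 28])
= 21 + 97 + 90 + 71 + 37 + rec_sum([38, 28])
= 21 + 97 + 90 + 71 + 37 + 38 + rec_sum([28])
= 21 + 97 + 90 + 71 + 37 + 38 + 28 + rec_sum([])
= 21 + 97 + 90 + 71 + 37 + 38 + 28 + 0
= 382


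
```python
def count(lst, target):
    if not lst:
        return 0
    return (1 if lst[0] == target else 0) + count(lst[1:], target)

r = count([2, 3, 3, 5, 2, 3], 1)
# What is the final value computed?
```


count([2, 3, 3, 5, 2, 3], 1)
lst[0]=2 != 1: 0 + count([3, 3, 5, 2, 3], 1)
lst[0]=3 != 1: 0 + count([3, 5, 2, 3], 1)
lst[0]=3 != 1: 0 + count([5, 2, 3], 1)
lst[0]=5 != 1: 0 + count([2, 3], 1)
lst[0]=2 != 1: 0 + count([3], 1)
lst[0]=3 != 1: 0 + count([], 1)
= 0


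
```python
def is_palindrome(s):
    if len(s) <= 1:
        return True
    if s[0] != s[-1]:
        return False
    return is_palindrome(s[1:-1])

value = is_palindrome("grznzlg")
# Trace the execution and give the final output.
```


is_palindrome("grznzlg")
"grznzlg": s[0]='g' == s[-1]='g' -> is_palindrome("rznzl")
"rznzl": s[0]='r' != s[-1]='l' -> False
= False


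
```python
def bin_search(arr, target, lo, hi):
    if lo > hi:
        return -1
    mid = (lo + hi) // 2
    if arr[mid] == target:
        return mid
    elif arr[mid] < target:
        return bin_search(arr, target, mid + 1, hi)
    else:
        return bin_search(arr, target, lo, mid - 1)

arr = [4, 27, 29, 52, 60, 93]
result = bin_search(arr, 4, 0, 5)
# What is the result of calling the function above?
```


bin_search(arr, 4, 0, 5)
lo=0, hi=5, mid=2, arr[mid]=29
29 > 4, search left half
lo=0, hi=1, mid=0, arr[mid]=4
arr[0] == 4, found at index 0
= 0


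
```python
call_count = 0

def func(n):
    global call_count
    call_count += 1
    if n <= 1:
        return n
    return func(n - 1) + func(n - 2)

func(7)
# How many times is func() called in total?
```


func(7) calls func(6) and func(5); each non-base call branches into two more.
Let C(k) = total number of calls made by func(k), including the call to func(k) itself.
Base cases: C(0) = 1, C(1) = 1
Recurrence: C(k) = 1 + C(k-1) + C(k-2)
  C(2) = 1 + C(1) + C(0) = 1 + 1 + 1 = 3
  C(3) = 1 + C(2) + C(1) = 1 + 3 + 1 = 5
  C(4) = 1 + C(3) + C(2) = 1 + 5 + 3 = 9
  C(5) = 1 + C(4) + C(3) = 1 + 9 + 5 = 15
  C(6) = 1 + C(5) + C(4) = 1 + 15 + 9 = 25
  C(7) = 1 + C(6) + C(5) = 1 + 25 + 15 = 41
Total calls = C(7) = 41


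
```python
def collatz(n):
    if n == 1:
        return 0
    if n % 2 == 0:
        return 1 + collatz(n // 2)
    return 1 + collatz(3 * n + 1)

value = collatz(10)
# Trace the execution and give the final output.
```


collatz(10)
10 is even -> collatz(5)
5 is odd -> 3*5+1 = 16 -> collatz(16)
16 is even -> collatz(8)
8 is even -> collatz(4)
4 is even -> collatz(2)
2 is even -> collatz(1)
Reached 1 after 6 steps
= 6


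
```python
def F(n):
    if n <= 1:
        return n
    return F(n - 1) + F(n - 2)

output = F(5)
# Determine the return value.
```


F(5)
= F(4) + F(3)
= (F(3) + F(2)) + F(3)
Computing bottom-up: F(0)=0, F(1)=1, F(2)=1, F(3)=2, F(4)=3, F(5)=5
= 5


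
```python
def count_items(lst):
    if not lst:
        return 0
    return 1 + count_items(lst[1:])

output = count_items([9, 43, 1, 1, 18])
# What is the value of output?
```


count_items([9, 43, 1, 1, 18])
= 1 + count_items([43, 1, 1, 18])
= 1 + 1 + count_items([1, 1, 18])
= 1 + 1 + 1 + count_items([1, 18])
= 1 + 1 + 1 + 1 + count_items([18])
= 1 + 1 + 1 + 1 + 1 + count_items([])
= 1 + 1 + 1 + 1 + 1 + 0
= 5


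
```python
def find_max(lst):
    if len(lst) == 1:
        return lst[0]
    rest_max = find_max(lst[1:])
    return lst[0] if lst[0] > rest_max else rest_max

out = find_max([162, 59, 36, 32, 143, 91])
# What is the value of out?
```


find_max([162, 59, 36, 32, 143, 91])
= compare 162 with find_max([59, 36, 32, 143, 91])
= compare 59 with find_max([36, 32, 143, 91])
= compare 36 with find_max([32, 143, 91])
= compare 32 with find_max([143, 91])
= compare 143 with find_max([91])
Base: find_max([91]) = 91
compare 143 with 91: max = 143
compare 32 with 143: max = 143
compare 36 with 143: max = 143
compare 59 with 143: max = 143
compare 162 with 143: max = 162
= 162


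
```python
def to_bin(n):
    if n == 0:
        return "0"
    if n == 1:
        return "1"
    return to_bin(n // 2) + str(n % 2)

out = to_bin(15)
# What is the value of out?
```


to_bin(15)
= to_bin(7) + "1"
= to_bin(3) + "1" + "1"
= to_bin(1) + "1" + "1" + "1"
= "1" + "1" + "1" + "1"
= "1111"


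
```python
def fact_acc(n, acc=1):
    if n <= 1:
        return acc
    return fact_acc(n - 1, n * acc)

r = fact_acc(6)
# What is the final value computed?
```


fact_acc(6, 1)
= fact_acc(5, 6 * 1) = fact_acc(5, 6)
= fact_acc(4, 5 * 6) = fact_acc(4, 30)
= fact_acc(3, 4 * 30) = fact_acc(3, 120)
= fact_acc(2, 3 * 120) = fact_acc(2, 360)
= fact_acc(1, 2 * 360) = fact_acc(1, 720)
n <= 1, return acc = 720


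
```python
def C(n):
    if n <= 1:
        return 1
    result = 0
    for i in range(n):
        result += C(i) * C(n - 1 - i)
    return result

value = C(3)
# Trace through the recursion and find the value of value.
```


C(3)
= sum of C(i) * C(3-1-i) for i in 0..2
First compute sub-values bottom-up:
  C(0) = 1, C(1) = 1
  C(2) = 1*1 + 1*1 = 2
Now C(3):
  C(0)*C(2) = 1*2 = 2
  C(1)*C(1) = 1*1 = 1
  C(2)*C(0) = 2*1 = 2
= 2 + 1 + 2
= 5


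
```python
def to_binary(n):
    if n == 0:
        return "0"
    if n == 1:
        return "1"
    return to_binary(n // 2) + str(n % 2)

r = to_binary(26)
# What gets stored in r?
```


to_binary(26)
= to_binary(13) + "0"
= to_binary(6) + "1" + "0"
= to_binary(3) + "0" + "1" + "0"
= to_binary(1) + "1" + "0" + "1" + "0"
= "1" + "1" + "0" + "1" + "0"
= "11010"


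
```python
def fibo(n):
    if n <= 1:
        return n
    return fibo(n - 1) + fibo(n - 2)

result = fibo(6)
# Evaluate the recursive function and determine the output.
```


fibo(6)
= fibo(5) + fibo(4)
= (fibo(4) + fibo(3)) + fibo(4)
Computing bottom-up: fibo(0)=0, fibo(1)=1, fibo(2)=1, fibo(3)=2, fibo(4)=3, fibo(5)=5, fibo(6)=8
= 8


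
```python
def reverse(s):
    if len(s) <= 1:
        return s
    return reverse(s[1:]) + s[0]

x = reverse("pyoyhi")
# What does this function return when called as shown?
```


reverse("pyoyhi")
= reverse("yoyhi") + "p"
= reverse("oyhi") + "y" + "p"
= reverse("yhi") + "o" + "y" + "p"
= reverse("hi") + "y" + "o" + "y" + "p"
= reverse("i") + "h" + "y" + "o" + "y" + "p"
= "i" + "h" + "y" + "o" + "y" + "p"
= "ihyoyp"


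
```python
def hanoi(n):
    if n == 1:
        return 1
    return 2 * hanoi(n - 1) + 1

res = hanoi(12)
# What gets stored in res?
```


hanoi(12)
= 2 * hanoi(11) + 1
= 2 * (2 * hanoi(10) + 1) + 1
= 2 * (2 * (2 * hanoi(9) + 1) + 1) + 1
= 2 * (2 * (2 * (2 * hanoi(8) + 1) + 1) + 1) + 1
= 2 * (2 * (2 * (2 * (2 * hanoi(7) + 1) + 1) + 1) + 1) + 1
= 2 * (2 * (2 * (2 * (2 * (2 * hanoi(6) + 1) + 1) + 1) + 1) + 1) + 1
= 2 * (2 * (2 * (2 * (2 * (2 * (2 * hanoi(5) + 1) + 1) + 1) + 1) + 1) + 1) + 1
= 2 * (2 * (2 * (2 * (2 * (2 * (2 * (2 * hanoi(4) + 1) + 1) + 1) + 1) + 1) + 1) + 1) + 1
= 2 * (2 * (2 * (2 * (2 * (2 * (2 * (2 * (2 * hanoi(3) + 1) + 1) + 1) + 1) + 1) + 1) + 1) + 1) + 1
= 2 * (2 * (2 * (2 * (2 * (2 * (2 * (2 * (2 * (2 * hanoi(2) + 1) + 1) + 1) + 1) + 1) + 1) + 1) + 1) + 1) + 1
= 2 * (2 * (2 * (2 * (2 * (2 * (2 * (2 * (2 * (2 * (2 * hanoi(1) + 1) + 1) + 1) + 1) + 1) + 1) + 1) + 1) + 1) + 1) + 1
Now compute bottom-up:
hanoi(1) = 1
hanoi(2) = 2 * 1 + 1 = 3
hanoi(3) = 2 * 3 + 1 = 7
hanoi(4) = 2 * 7 + 1 = 15
hanoi(5) = 2 * 15 + 1 = 31
hanoi(6) = 2 * 31 + 1 = 63
hanoi(7) = 2 * 63 + 1 = 127
hanoi(8) = 2 * 127 + 1 = 255
hanoi(9) = 2 * 255 + 1 = 511
hanoi(10) = 2 * 511 + 1 = 1023
hanoi(11) = 2 * 1023 + 1 = 2047
hanoi(12) = 2 * 2047 + 1 = 4095
= 4095


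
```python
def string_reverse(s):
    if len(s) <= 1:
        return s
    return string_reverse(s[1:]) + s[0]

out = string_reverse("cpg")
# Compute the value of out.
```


string_reverse("cpg")
= string_reverse("pg") + "c"
= string_reverse("g") + "p" + "c"
= "g" + "p" + "c"
= "gpc"


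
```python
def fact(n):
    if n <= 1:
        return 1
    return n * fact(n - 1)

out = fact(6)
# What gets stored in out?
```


fact(6)
= 6 * fact(5)
= 6 * 5 * fact(4)
= 6 * 5 * 4 * fact(3)
= 6 * 5 * 4 * 3 * fact(2)
= 6 * 5 * 4 * 3 * 2 * fact(1)
= 6 * 5 * 4 * 3 * 2 * 1
= 720


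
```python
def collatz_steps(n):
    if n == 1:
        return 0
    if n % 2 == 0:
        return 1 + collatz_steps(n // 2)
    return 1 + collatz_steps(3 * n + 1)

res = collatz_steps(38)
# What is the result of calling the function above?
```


collatz_steps(38)
38 is even -> collatz_steps(19)
19 is odd -> 3*19+1 = 58 -> collatz_steps(58)
58 is even -> collatz_steps(29)
29 is odd -> 3*29+1 = 88 -> collatz_steps(88)
88 is even -> collatz_steps(44)
44 is even -> collatz_steps(22)
22 is even -> collatz_steps(11)
11 is odd -> 3*11+1 = 34 -> collatz_steps(34)
34 is even -> collatz_steps(17)
17 is odd -> 3*17+1 = 52 -> collatz_steps(52)
52 is even -> collatz_steps(26)
26 is even -> collatz_steps(13)
13 is odd -> 3*13+1 = 40 -> collatz_steps(40)
40 is even -> collatz_steps(20)
20 is even -> collatz_steps(10)
10 is even -> collatz_steps(5)
5 is odd -> 3*5+1 = 16 -> collatz_steps(16)
16 is even -> collatz_steps(8)
8 is even -> collatz_steps(4)
4 is even -> collatz_steps(2)
2 is even -> collatz_steps(1)
Reached 1 after 21 steps
= 21


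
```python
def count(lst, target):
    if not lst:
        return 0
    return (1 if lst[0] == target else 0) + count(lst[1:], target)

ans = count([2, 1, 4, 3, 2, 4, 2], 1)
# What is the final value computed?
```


count([2, 1, 4, 3, 2, 4, 2], 1)
lst[0]=2 != 1: 0 + count([1, 4, 3, 2, 4, 2], 1)
lst[0]=1 == 1: 1 + count([4, 3, 2, 4, 2], 1)
lst[0]=4 != 1: 0 + count([3, 2, 4, 2], 1)
lst[0]=3 != 1: 0 + count([2, 4, 2], 1)
lst[0]=2 != 1: 0 + count([4, 2], 1)
lst[0]=4 != 1: 0 + count([2], 1)
lst[0]=2 != 1: 0 + count([], 1)
= 1


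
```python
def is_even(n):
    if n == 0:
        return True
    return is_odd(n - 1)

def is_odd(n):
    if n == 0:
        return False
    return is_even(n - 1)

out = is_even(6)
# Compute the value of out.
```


is_even(6)
= is_odd(5)
= is_even(4)
= is_odd(3)
= is_even(2)
= is_odd(1)
= is_even(0)
n == 0: return True
= True


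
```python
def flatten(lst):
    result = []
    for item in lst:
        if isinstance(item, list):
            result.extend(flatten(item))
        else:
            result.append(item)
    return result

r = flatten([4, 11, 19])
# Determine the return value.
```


flatten([4, 11, 19])
Processing each element:
  4 is not a list -> append 4
  11 is not a list -> append 11
  19 is not a list -> append 19
= [4, 11, 19]


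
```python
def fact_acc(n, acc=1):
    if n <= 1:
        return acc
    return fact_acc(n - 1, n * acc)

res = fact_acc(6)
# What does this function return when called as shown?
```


fact_acc(6, 1)
= fact_acc(5, 6 * 1) = fact_acc(5, 6)
= fact_acc(4, 5 * 6) = fact_acc(4, 30)
= fact_acc(3, 4 * 30) = fact_acc(3, 120)
= fact_acc(2, 3 * 120) = fact_acc(2, 360)
= fact_acc(1, 2 * 360) = fact_acc(1, 720)
n <= 1, return acc = 720


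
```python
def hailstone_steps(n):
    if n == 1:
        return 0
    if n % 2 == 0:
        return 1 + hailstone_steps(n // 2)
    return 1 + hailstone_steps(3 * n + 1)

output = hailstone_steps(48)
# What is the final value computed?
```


hailstone_steps(48)
48 is even -> hailstone_steps(24)
24 is even -> hailstone_steps(12)
12 is even -> hailstone_steps(6)
6 is even -> hailstone_steps(3)
3 is odd -> 3*3+1 = 10 -> hailstone_steps(10)
10 is even -> hailstone_steps(5)
5 is odd -> 3*5+1 = 16 -> hailstone_steps(16)
16 is even -> hailstone_steps(8)
8 is even -> hailstone_steps(4)
4 is even -> hailstone_steps(2)
2 is even -> hailstone_steps(1)
Reached 1 after 11 steps
= 11


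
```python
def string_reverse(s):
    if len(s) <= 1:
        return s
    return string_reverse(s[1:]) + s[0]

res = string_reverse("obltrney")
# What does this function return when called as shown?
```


string_reverse("obltrney")
= string_reverse("bltrney") + "o"
= string_reverse("ltrney") + "b" + "o"
= string_reverse("trney") + "l" + "b" + "o"
= string_reverse("rney") + "t" + "l" + "b" + "o"
= string_reverse("ney") + "r" + "t" + "l" + "b" + "o"
= string_reverse("ey") + "n" + "r" + "t" + "l" + "b" + "o"
= string_reverse("y") + "e" + "n" + "r" + "t" + "l" + "b" + "o"
= "y" + "e" + "n" + "r" + "t" + "l" + "b" + "o"
= "yenrtlbo"


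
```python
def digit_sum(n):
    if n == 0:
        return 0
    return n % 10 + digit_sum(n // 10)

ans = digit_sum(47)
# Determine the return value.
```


digit_sum(47)
= 7 + digit_sum(4)
= 7 + 4 + digit_sum(0)
= 7 + 4 + 0
= 11


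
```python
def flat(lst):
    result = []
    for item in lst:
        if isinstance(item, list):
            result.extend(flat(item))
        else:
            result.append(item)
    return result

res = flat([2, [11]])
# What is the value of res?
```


flat([2, [11]])
Processing each element:
  2 is not a list -> append 2
  [11] is a list -> flat recursively -> [11]
= [2, 11]


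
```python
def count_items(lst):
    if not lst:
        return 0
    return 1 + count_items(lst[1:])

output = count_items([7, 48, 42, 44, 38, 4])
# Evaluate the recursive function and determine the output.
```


count_items([7, 48, 42, 44, 38, 4])
= 1 + count_items([48, 42, 44, 38, 4])
= 1 + 1 + count_items([42, 44, 38, 4])
= 1 + 1 + 1 + count_items([44, 38, 4])
= 1 + 1 + 1 + 1 + count_items([38, 4])
= 1 + 1 + 1 + 1 + 1 + count_items([4])
= 1 + 1 + 1 + 1 + 1 + 1 + count_items([])
= 1 + 1 + 1 + 1 + 1 + 1 + 0
= 6


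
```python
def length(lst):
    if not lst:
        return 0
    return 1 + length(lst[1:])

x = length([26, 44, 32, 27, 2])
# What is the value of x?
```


length([26, 44, 32, 27, 2])
= 1 + length([44, 32, 27, 2])
= 1 + 1 + length([32, 27, 2])
= 1 + 1 + 1 + length([27, 2])
= 1 + 1 + 1 + 1 + length([2])
= 1 + 1 + 1 + 1 + 1 + length([])
= 1 + 1 + 1 + 1 + 1 + 0
= 5


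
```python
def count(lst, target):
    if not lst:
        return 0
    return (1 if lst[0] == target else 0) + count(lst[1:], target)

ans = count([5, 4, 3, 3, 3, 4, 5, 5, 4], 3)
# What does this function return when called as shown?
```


count([5, 4, 3, 3, 3, 4, 5, 5, 4], 3)
lst[0]=5 != 3: 0 + count([4, 3, 3, 3, 4, 5, 5, 4], 3)
lst[0]=4 != 3: 0 + count([3, 3, 3, 4, 5, 5, 4], 3)
lst[0]=3 == 3: 1 + count([3, 3, 4, 5, 5, 4], 3)
lst[0]=3 == 3: 1 + count([3, 4, 5, 5, 4], 3)
lst[0]=3 == 3: 1 + count([4, 5, 5, 4], 3)
lst[0]=4 != 3: 0 + count([5, 5, 4], 3)
lst[0]=5 != 3: 0 + count([5, 4], 3)
lst[0]=5 != 3: 0 + count([4], 3)
lst[0]=4 != 3: 0 + count([], 3)
= 3


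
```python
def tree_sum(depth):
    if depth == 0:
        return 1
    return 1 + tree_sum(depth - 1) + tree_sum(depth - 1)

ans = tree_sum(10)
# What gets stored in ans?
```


tree_sum(10)
= 1 + tree_sum(9) + tree_sum(9)
= 1 + 2 * tree_sum(9)
tree_sum(k) = 2^(k+1) - 1
tree_sum(0) = 1
tree_sum(1) = 3
tree_sum(2) = 7
tree_sum(3) = 15
tree_sum(4) = 31
tree_sum(10) = 2^11 - 1 = 2047


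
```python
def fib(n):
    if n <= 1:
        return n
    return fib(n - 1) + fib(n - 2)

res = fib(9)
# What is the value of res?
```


fib(9)
= fib(8) + fib(7)
= (fib(7) + fib(6)) + fib(7)
Computing bottom-up: fib(0)=0, fib(1)=1, fib(2)=1, fib(3)=2, fib(4)=3, fib(5)=5, fib(6)=8, fib(7)=13, fib(8)=21, fib(9)=34
= 34


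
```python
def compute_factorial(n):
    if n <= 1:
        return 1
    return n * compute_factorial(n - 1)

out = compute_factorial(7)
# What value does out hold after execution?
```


compute_factorial(7)
= 7 * compute_factorial(6)
= 7 * 6 * compute_factorial(5)
= 7 * 6 * 5 * compute_factorial(4)
= 7 * 6 * 5 * 4 * compute_factorial(3)
= 7 * 6 * 5 * 4 * 3 * compute_factorial(2)
= 7 * 6 * 5 * 4 * 3 * 2 * compute_factorial(1)
= 7 * 6 * 5 * 4 * 3 * 2 * 1
= 5040


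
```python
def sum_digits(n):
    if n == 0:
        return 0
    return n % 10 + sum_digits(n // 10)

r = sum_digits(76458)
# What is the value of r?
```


sum_digits(76458)
= 8 + sum_digits(7645)
= 8 + 5 + sum_digits(764)
= 8 + 5 + 4 + sum_digits(76)
= 8 + 5 + 4 + 6 + sum_digits(7)
= 8 + 5 + 4 + 6 + 7 + sum_digits(0)
= 8 + 5 + 4 + 6 + 7 + 0
= 30


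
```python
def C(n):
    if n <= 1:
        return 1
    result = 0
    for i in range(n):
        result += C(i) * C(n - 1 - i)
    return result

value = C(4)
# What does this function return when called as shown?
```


C(4)
= sum of C(i) * C(4-1-i) for i in 0..3
First compute sub-values bottom-up:
  C(0) = 1, C(1) = 1
  C(2) = 1*1 + 1*1 = 2
  C(3) = 1*2 + 1*1 + 2*1 = 5
Now C(4):
  C(0)*C(3) = 1*5 = 5
  C(1)*C(2) = 1*2 = 2
  C(2)*C(1) = 2*1 = 2
  C(3)*C(0) = 5*1 = 5
= 5 + 2 + 2 + 5
= 14


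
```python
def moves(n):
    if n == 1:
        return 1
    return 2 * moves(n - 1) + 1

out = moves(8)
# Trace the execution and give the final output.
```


moves(8)
= 2 * moves(7) + 1
= 2 * (2 * moves(6) + 1) + 1
= 2 * (2 * (2 * moves(5) + 1) + 1) + 1
= 2 * (2 * (2 * (2 * moves(4) + 1) + 1) + 1) + 1
= 2 * (2 * (2 * (2 * (2 * moves(3) + 1) + 1) + 1) + 1) + 1
= 2 * (2 * (2 * (2 * (2 * (2 * moves(2) + 1) + 1) + 1) + 1) + 1) + 1
= 2 * (2 * (2 * (2 * (2 * (2 * (2 * moves(1) + 1) + 1) + 1) + 1) + 1) + 1) + 1
Now compute bottom-up:
moves(1) = 1
moves(2) = 2 * 1 + 1 = 3
moves(3) = 2 * 3 + 1 = 7
moves(4) = 2 * 7 + 1 = 15
moves(5) = 2 * 15 + 1 = 31
moves(6) = 2 * 31 + 1 = 63
moves(7) = 2 * 63 + 1 = 127
moves(8) = 2 * 127 + 1 = 255
= 255


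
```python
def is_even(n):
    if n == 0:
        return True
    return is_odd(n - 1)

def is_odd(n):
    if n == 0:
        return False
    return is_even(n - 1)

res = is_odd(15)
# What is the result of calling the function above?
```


is_odd(15)
= is_even(14)
= is_odd(13)
= is_even(12)
= is_odd(11)
= is_even(10)
= is_odd(9)
= is_even(8)
= is_odd(7)
= is_even(6)
= is_odd(5)
= is_even(4)
= is_odd(3)
= is_even(2)
= is_odd(1)
= is_even(0)
n == 0: return True
= True


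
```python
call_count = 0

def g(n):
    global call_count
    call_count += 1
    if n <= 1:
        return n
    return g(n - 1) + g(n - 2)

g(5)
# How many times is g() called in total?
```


g(5) calls g(4) and g(3); each non-base call branches into two more.
Let C(k) = total number of calls made by g(k), including the call to g(k) itself.
Base cases: C(0) = 1, C(1) = 1
Recurrence: C(k) = 1 + C(k-1) + C(k-2)
  C(2) = 1 + C(1) + C(0) = 1 + 1 + 1 = 3
  C(3) = 1 + C(2) + C(1) = 1 + 3 + 1 = 5
  C(4) = 1 + C(3) + C(2) = 1 + 5 + 3 = 9
  C(5) = 1 + C(4) + C(3) = 1 + 9 + 5 = 15
Total calls = C(5) = 15


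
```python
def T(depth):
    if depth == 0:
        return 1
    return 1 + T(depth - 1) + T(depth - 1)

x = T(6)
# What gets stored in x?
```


T(6)
= 1 + T(5) + T(5)
= 1 + 2 * T(5)
T(k) = 2^(k+1) - 1
T(0) = 1
T(1) = 3
T(2) = 7
T(3) = 15
T(4) = 31
T(6) = 2^7 - 1 = 127


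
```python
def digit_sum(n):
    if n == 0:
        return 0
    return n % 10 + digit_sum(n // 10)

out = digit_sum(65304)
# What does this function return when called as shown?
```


digit_sum(65304)
= 4 + digit_sum(6530)
= 4 + 0 + digit_sum(653)
= 4 + 0 + 3 + digit_sum(65)
= 4 + 0 + 3 + 5 + digit_sum(6)
= 4 + 0 + 3 + 5 + 6 + digit_sum(0)
= 4 + 0 + 3 + 5 + 6 + 0
= 18


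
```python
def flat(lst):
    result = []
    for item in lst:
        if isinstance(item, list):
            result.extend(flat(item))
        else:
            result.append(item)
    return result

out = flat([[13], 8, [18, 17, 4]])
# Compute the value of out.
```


flat([[13], 8, [18, 17, 4]])
Processing each element:
  [13] is a list -> flat recursively -> [13]
  8 is not a list -> append 8
  [18, 17, 4] is a list -> flat recursively -> [18, 17, 4]
= [13, 8, 18, 17, 4]


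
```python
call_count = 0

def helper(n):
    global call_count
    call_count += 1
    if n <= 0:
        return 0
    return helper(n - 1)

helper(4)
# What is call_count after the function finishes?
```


helper(4) calls helper(3) calls ... calls helper(0)
Total calls: 4 + 1 (for base case) = 5


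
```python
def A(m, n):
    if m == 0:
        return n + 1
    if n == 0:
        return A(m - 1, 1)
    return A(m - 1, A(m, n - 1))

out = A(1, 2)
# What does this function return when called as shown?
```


A(1, 2)
= A(0, A(1, 1))
First compute A(1, 1) = 3
= A(0, 3)
= 4


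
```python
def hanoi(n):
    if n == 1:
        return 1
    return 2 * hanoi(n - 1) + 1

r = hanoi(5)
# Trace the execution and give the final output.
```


hanoi(5)
= 2 * hanoi(4) + 1
= 2 * (2 * hanoi(3) + 1) + 1
= 2 * (2 * (2 * hanoi(2) + 1) + 1) + 1
= 2 * (2 * (2 * (2 * hanoi(1) + 1) + 1) + 1) + 1
Now compute bottom-up:
hanoi(1) = 1
hanoi(2) = 2 * 1 + 1 = 3
hanoi(3) = 2 * 3 + 1 = 7
hanoi(4) = 2 * 7 + 1 = 15
hanoi(5) = 2 * 15 + 1 = 31
= 31


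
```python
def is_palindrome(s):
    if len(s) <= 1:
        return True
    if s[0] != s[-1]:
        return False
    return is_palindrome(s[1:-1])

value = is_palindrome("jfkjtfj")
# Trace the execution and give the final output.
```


is_palindrome("jfkjtfj")
"jfkjtfj": s[0]='j' == s[-1]='j' -> is_palindrome("fkjtf")
"fkjtf": s[0]='f' == s[-1]='f' -> is_palindrome("kjt")
"kjt": s[0]='k' != s[-1]='t' -> False
= False


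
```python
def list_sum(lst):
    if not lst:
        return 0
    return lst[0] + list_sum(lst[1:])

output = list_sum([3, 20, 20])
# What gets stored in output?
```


list_sum([3, 20, 20])
= 3 + list_sum([20, 20])
= 3 + 20 + list_sum([20])
= 3 + 20 + 20 + list_sum([])
= 3 + 20 + 20 + 0
= 43


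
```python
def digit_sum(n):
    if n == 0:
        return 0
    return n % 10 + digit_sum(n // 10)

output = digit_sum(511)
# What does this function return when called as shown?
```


digit_sum(511)
= 1 + digit_sum(51)
= 1 + 1 + digit_sum(5)
= 1 + 1 + 5 + digit_sum(0)
= 1 + 1 + 5 + 0
= 7


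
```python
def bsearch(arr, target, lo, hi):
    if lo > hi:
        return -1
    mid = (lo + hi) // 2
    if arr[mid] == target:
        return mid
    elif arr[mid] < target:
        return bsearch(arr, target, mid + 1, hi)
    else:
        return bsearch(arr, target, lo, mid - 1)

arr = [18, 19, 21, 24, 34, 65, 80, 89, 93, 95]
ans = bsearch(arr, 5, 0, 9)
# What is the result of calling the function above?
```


bsearch(arr, 5, 0, 9)
lo=0, hi=9, mid=4, arr[mid]=34
34 > 5, search left half
lo=0, hi=3, mid=1, arr[mid]=19
19 > 5, search left half
lo=0, hi=0, mid=0, arr[mid]=18
18 > 5, search left half
lo > hi, target not found, return -1
= -1
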